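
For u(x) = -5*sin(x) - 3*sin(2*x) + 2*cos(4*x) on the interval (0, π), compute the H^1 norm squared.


||u||_{H^1(0,π)}^2 = 136/3 + 163*π/2

u'(x) = -8*sin(4*x) - 5*cos(x) - 6*cos(2*x).
Expand u² and (u')² and integrate term by term on (0, π), using: for integers n ≥ 1, ∫_0^π sin²(nx) dx = ∫_0^π cos²(nx) dx = π/2; for n ≠ n', ∫_0^π sin(nx)sin(n'x) dx = ∫_0^π cos(nx)cos(n'x) dx = 0; and by product-to-sum, ∫_0^π sin(nx)cos(n'x) dx = ½∫_0^π [sin((n+n')x) + sin((n−n')x)] dx, which is 0 when n+n' is even and 2n/(n²−n'²) when n+n' is odd (it need not vanish on (0, π)).
  u² squared terms: (-5)²·∫sin(x)² dx = 25·π/2 = 25*π/2;  (-3)²·∫sin(2x)² dx = 9·π/2 = 9*π/2;  (2)²·∫cos(4x)² dx = 4·π/2 = 2*π.
  u² cross terms: 2·(-5)·(-3)·∫sin(x)·sin(2x) dx = 30·(0) = 0;  2·(-5)·(2)·∫sin(x)·cos(4x) dx = -20·(-2/15) = 8/3;  2·(-3)·(2)·∫sin(2x)·cos(4x) dx = -12·(0) = 0.
  So ∫_0^π u² dx = 25*π/2 + 9*π/2 + 2*π + 0 + 8/3 + 0 = 8/3 + 19*π.
  (u')² squared terms: (-8)²·∫sin(4x)² dx = 64·π/2 = 32*π;  (-6)²·∫cos(2x)² dx = 36·π/2 = 18*π;  (-5)²·∫cos(x)² dx = 25·π/2 = 25*π/2.
  (u')² cross terms: 2·(-8)·(-6)·∫sin(4x)·cos(2x) dx = 96·(0) = 0;  2·(-8)·(-5)·∫sin(4x)·cos(x) dx = 80·(8/15) = 128/3;  2·(-6)·(-5)·∫cos(2x)·cos(x) dx = 60·(0) = 0.
  So ∫_0^π (u')² dx = 32*π + 18*π + 25*π/2 + 0 + 128/3 + 0 = 128/3 + 125*π/2.
||u||_{H^1}^2 = (8/3 + 19*π) + (128/3 + 125*π/2) = 136/3 + 163*π/2.


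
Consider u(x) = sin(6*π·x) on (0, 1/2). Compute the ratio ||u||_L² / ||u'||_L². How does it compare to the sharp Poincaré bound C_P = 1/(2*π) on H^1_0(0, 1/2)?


||u||_L² / ||u'||_L² = 1/(6*π) < C_P = 1/(2*π).

u(x) = sin(6*π·x), so u'(x) = 6*π*cos(6*π*x).
Writing u(x) = A·sin(kπx/L) with A = 1 and k = 3, use ∫_0^L sin²(kπx/L) dx = L/2 and ∫_0^L cos²(kπx/L) dx = L/2.
u² = 1·sin²(6*π·x) and (u')² = 36*π^2·cos²(6*π·x), and each of sin², cos² integrates to L/2 = 1/4 over (0, 1/2).
∫_0^1/2 u² dx = 1/4, so ||u||_L² = 1/2.
∫_0^1/2 (u')² dx = 9*π^2, so ||u'||_L² = 3*π.
Ratio ||u||_L² / ||u'||_L² = 1/(6*π).
Sharp Poincaré constant on H^1_0(0, 1/2) is C_P = L/π = 1/(2*π), achieved by sin(2*π·x).
This is the k = 3 harmonic; the ratio L/(kπ) is strictly less than C_P = L/π, consistent with the sharp inequality ||u||_L² ≤ C_P ||u'||_L².


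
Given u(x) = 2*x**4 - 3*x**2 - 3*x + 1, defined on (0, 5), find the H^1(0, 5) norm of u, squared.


||u||_{H^1}^2 = 171693925/126

The H^1 norm (squared) on an interval (0, L) is
  ||u||_{H^1}^2 = ∫_0^L u(x)^2 dx + ∫_0^L u'(x)^2 dx.
Compute u'(x) = 8*x**3 - 6*x - 3.
Then u(x)^2 = 4*x**8 - 12*x**6 - 12*x**5 + 13*x**4 + 18*x**3 + 3*x**2 - 6*x + 1 and u'(x)^2 = 64*x**6 - 96*x**4 - 48*x**3 + 36*x**2 + 36*x + 9.
Integrate each monomial from 0 to 5 using ∫_0^5 c·x^n dx = c·5^(n+1)/(n+1):
  ∫_0^5 u(x)^2 dx = ∫_0^5 (4*x^8 - 12*x^6 - 12*x^5 + 13*x^4 + 18*x^3 + 3*x^2 - 6*x + 1) dx. Term by term:
    ∫_0^5 4*x^8 dx = 7812500/9;  ∫_0^5 -12*x^6 dx = -937500/7;  ∫_0^5 -12*x^5 dx = -31250;
    ∫_0^5 13*x^4 dx = 8125;  ∫_0^5 18*x^3 dx = 5625/2;  ∫_0^5 3*x^2 dx = 125;
    ∫_0^5 -6*x dx = -75;  ∫_0^5 1 dx = 5.
  Sum: 7812500/9 − 937500/7 − 31250 + 8125 + 5625/2 + 125 − 75 + 5 = 89947555/126.
  ∫_0^5 u'(x)^2 dx = ∫_0^5 (64*x^6 - 96*x^4 - 48*x^3 + 36*x^2 + 36*x + 9) dx. Term by term:
    ∫_0^5 64*x^6 dx = 5000000/7;  ∫_0^5 -96*x^4 dx = -60000;  ∫_0^5 -48*x^3 dx = -7500;
    ∫_0^5 36*x^2 dx = 1500;  ∫_0^5 36*x dx = 450;  ∫_0^5 9 dx = 45.
  Sum: 5000000/7 − 60000 − 7500 + 1500 + 450 + 45 = 4541465/7.
Adding: ||u||_{H^1}^2 = 89947555/126 + 4541465/7 = 171693925/126.


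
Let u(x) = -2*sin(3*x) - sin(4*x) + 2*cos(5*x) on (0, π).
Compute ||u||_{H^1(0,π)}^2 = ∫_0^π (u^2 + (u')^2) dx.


||u||_{H^1(0,π)}^2 = 832/9 + 161*π/2

u'(x) = -10*sin(5*x) - 6*cos(3*x) - 4*cos(4*x).
Expand u² and (u')² and integrate term by term on (0, π), using: for integers n ≥ 1, ∫_0^π sin²(nx) dx = ∫_0^π cos²(nx) dx = π/2; for n ≠ n', ∫_0^π sin(nx)sin(n'x) dx = ∫_0^π cos(nx)cos(n'x) dx = 0; and by product-to-sum, ∫_0^π sin(nx)cos(n'x) dx = ½∫_0^π [sin((n+n')x) + sin((n−n')x)] dx, which is 0 when n+n' is even and 2n/(n²−n'²) when n+n' is odd (it need not vanish on (0, π)).
  u² squared terms: (-1)²·∫sin(4x)² dx = 1·π/2 = π/2;  (-2)²·∫sin(3x)² dx = 4·π/2 = 2*π;  (2)²·∫cos(5x)² dx = 4·π/2 = 2*π.
  u² cross terms: 2·(-1)·(-2)·∫sin(4x)·sin(3x) dx = 4·(0) = 0;  2·(-1)·(2)·∫sin(4x)·cos(5x) dx = -4·(-8/9) = 32/9;  2·(-2)·(2)·∫sin(3x)·cos(5x) dx = -8·(0) = 0.
  So ∫_0^π u² dx = π/2 + 2*π + 2*π + 0 + 32/9 + 0 = 32/9 + 9*π/2.
  (u')² squared terms: (-10)²·∫sin(5x)² dx = 100·π/2 = 50*π;  (-6)²·∫cos(3x)² dx = 36·π/2 = 18*π;  (-4)²·∫cos(4x)² dx = 16·π/2 = 8*π.
  (u')² cross terms: 2·(-10)·(-6)·∫sin(5x)·cos(3x) dx = 120·(0) = 0;  2·(-10)·(-4)·∫sin(5x)·cos(4x) dx = 80·(10/9) = 800/9;  2·(-6)·(-4)·∫cos(3x)·cos(4x) dx = 48·(0) = 0.
  So ∫_0^π (u')² dx = 50*π + 18*π + 8*π + 0 + 800/9 + 0 = 800/9 + 76*π.
||u||_{H^1}^2 = (32/9 + 9*π/2) + (800/9 + 76*π) = 832/9 + 161*π/2.


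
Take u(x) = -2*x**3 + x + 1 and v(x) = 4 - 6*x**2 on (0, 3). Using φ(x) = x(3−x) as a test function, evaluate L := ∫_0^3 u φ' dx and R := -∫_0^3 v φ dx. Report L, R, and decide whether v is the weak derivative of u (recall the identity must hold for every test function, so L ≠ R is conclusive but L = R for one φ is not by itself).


LHS = 342/5, RHS = 549/10. No, v is not the weak derivative of u.

u(x) = -2*x**3 + x + 1, classical derivative u'(x) = 1 - 6*x**2.
φ(x) = x(3−x), so φ'(x) = 3 - 2*x.
Note φ(0) = φ(3) = 0, so the boundary term u·φ vanishes.
LHS = ∫_0^3 u(x) φ'(x) dx = ∫_0^3 (4*x^4 - 6*x^3 - 2*x^2 + x + 3) dx. Term by term:
  ∫_0^3 4*x^4 dx = 972/5;  ∫_0^3 -6*x^3 dx = -243/2;  ∫_0^3 -2*x^2 dx = -18;
  ∫_0^3 x dx = 9/2;  ∫_0^3 3 dx = 9.
Sum: 972/5 − 243/2 − 18 + 9/2 + 9 = 342/5.
So LHS = 342/5.
∫_0^3 v(x) φ(x) dx = ∫_0^3 (6*x^4 - 18*x^3 - 4*x^2 + 12*x) dx. Term by term:
  ∫_0^3 6*x^4 dx = 1458/5;  ∫_0^3 -18*x^3 dx = -729/2;  ∫_0^3 -4*x^2 dx = -36;
  ∫_0^3 12*x dx = 54.
Sum: 1458/5 − 729/2 − 36 + 54 = -549/10.
So RHS = -∫_0^3 v(x) φ(x) dx = 549/10.
LHS − RHS = 27/2 ≠ 0, so the identity fails.
(For a valid weak derivative the identity must hold for EVERY test function, in particular this one. The failure shows v is NOT the weak derivative of u.)
Correct weak derivative would be u'(x) = 1 - 6*x**2.


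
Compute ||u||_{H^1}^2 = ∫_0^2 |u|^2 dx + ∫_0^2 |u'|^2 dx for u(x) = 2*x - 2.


||u||_{H^1}^2 = 32/3

The H^1 norm (squared) on an interval (0, L) is
  ||u||_{H^1}^2 = ∫_0^L u(x)^2 dx + ∫_0^L u'(x)^2 dx.
Compute u'(x) = 2.
Then u(x)^2 = 4*x**2 - 8*x + 4 and u'(x)^2 = 4.
Integrate each monomial from 0 to 2 using ∫_0^2 c·x^n dx = c·2^(n+1)/(n+1):
  ∫_0^2 u(x)^2 dx = ∫_0^2 (4*x^2 - 8*x + 4) dx. Term by term:
    ∫_0^2 4*x^2 dx = 32/3;  ∫_0^2 -8*x dx = -16;  ∫_0^2 4 dx = 8.
  Sum: 32/3 − 16 + 8 = 8/3.
  ∫_0^2 u'(x)^2 dx = ∫_0^2 (4) dx. Term by term:
    ∫_0^2 4 dx = 8.
Adding: ||u||_{H^1}^2 = 8/3 + 8 = 32/3.


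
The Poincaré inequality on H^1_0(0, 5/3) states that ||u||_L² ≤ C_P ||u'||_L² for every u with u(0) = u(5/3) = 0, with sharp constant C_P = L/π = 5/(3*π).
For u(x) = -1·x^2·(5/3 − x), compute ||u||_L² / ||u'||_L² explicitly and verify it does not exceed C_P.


||u||_L² / ||u'||_L² = 5*sqrt(14)/42 < C_P = 5/(3*π).

u(x) = -1·x^2·(5/3 − x), so u'(x) = x*(9*x - 10)/3.
u(x) = -1·x^2·(5/3 − x) vanishes at x = 0 and x = 5/3, so u ∈ H^1_0(0, 5/3). Differentiate via the product rule and integrate the resulting polynomials term by term.
  ∫_0^5/3 u² dx = ∫_0^5/3 (x^6 - 10*x^5/3 + 25*x^4/9) dx. Term by term:
    ∫_0^5/3 x^6 dx = 78125/15309;  ∫_0^5/3 -10*x^5/3 dx = -78125/6561;  ∫_0^5/3 25*x^4/9 dx = 15625/2187.
  Sum: 78125/15309 − 78125/6561 + 15625/2187 = 15625/45927.
  ∫_0^5/3 (u')² dx = ∫_0^5/3 (9*x^4 - 20*x^3 + 100*x^2/9) dx. Term by term:
    ∫_0^5/3 9*x^4 dx = 625/27;  ∫_0^5/3 -20*x^3 dx = -3125/81;  ∫_0^5/3 100*x^2/9 dx = 12500/729.
  Sum: 625/27 − 3125/81 + 12500/729 = 1250/729.
∫_0^5/3 u² dx = 15625/45927, so ||u||_L² = 125*sqrt(7)/567.
∫_0^5/3 (u')² dx = 1250/729, so ||u'||_L² = 25*sqrt(2)/27.
Ratio ||u||_L² / ||u'||_L² = 5*sqrt(14)/42.
Sharp Poincaré constant on H^1_0(0, 5/3) is C_P = L/π = 5/(3*π), achieved by sin(3*π/5·x).
A polynomial bump cannot attain the sharp Poincaré constant (only the first sine eigenfunction does), so the ratio is strictly less than C_P, consistent with ||u||_L² ≤ C_P ||u'||_L².


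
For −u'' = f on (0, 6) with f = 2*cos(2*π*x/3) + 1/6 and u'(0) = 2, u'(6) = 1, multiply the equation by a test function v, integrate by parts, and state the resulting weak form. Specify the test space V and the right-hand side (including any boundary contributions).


V = H^1(0, 6) (v unrestricted at boundary; u is determined up to an additive constant); weak form: ∫_0^6 u'v' dx = ∫_0^6 (2*cos(2*π*x/3) + 1/6) v dx + v(6) − 2·v(0) for all v ∈ V.

Multiply both sides by a test function v and integrate from 0 to 6:
  ∫_0^6 −u''(x) v(x) dx = ∫_0^6 f(x) v(x) dx.
Integrate the LHS by parts once:
  ∫_0^6 −u'' v dx = −[u'(x) v(x)]_0^6 + ∫_0^6 u'(x) v'(x) dx.
Thus ∫_0^6 u'(x) v'(x) dx = ∫_0^6 f(x) v(x) dx + [u'(x) v(x)]_0^6.
Choose V so that boundary terms are either known or forced to vanish.
u has inhomogeneous Neumann u'(0) = 2, u'(6) = 1. [u' v]_0^6 = (1)·v(6) − (2)·v(0) = v(6) − 2·v(0). Take V = H^1(0, 6); boundary term becomes part of RHS.
Weak formulation: find u (satisfying any essential BC) such that ∫_0^6 u'(x) v'(x) dx = ∫_0^6 f v dx + v(6) − 2·v(0) for all v ∈ V (Neumann data are natural BCs: they enter the RHS as boundary terms).
Substituting f(x) = 2*cos(2*π*x/3) + 1/6, the right-hand side is ∫_0^6 (2*cos(2*π*x/3) + 1/6) v dx + v(6) − 2·v(0).
Compatibility check (pure Neumann): taking v ≡ 1 ∈ V gives 0 = ∫_0^6 f dx + (1) − (2), i.e. ∫_0^6 f dx must equal u'(0) − u'(6) = 1. Indeed ∫_0^6 (2*cos(2*π*x/3) + 1/6) dx = 1, so the data are compatible. The solution is then unique only up to an additive constant (fix it e.g. by requiring ∫_0^6 u dx = 0).


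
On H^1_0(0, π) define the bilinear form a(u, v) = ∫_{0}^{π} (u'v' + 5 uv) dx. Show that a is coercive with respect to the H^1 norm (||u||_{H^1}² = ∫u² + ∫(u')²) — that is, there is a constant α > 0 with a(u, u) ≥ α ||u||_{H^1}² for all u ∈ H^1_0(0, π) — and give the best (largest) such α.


α = 1

Coercivity of a(·,·) on H^1_0(0, π) means a(u, u) ≥ α ||u||_{H^1}² for every u ∈ H^1_0.
The interval has length L = π, and Poincaré/coercivity depend only on L. Here a(u, u) = ∫(u')² + (5)·∫u².
Here c = 5 ≥ 1, so a(u,u) = ∫(u')² + c∫u² ≥ ∫(u')² + ∫u² = ||u||_{H^1}², i.e. α = 1 works. No larger α is possible: a(u,u) ≥ α||u||_{H^1}² means (1−α)∫(u')² ≥ (α−c)∫u², and for the modes u_n = sin(nπ(x−x₀)/L) (x₀ the left endpoint) one has ∫u_n²/∫(u_n')² = (L/(nπ))² → 0, so a(u_n,u_n)/||u_n||_{H^1}² → 1. Hence the optimal constant is α = 1.
Therefore α = 1.


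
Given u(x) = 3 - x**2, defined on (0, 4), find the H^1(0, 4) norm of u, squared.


||u||_{H^1}^2 = 2972/15

The H^1 norm (squared) on an interval (0, L) is
  ||u||_{H^1}^2 = ∫_0^L u(x)^2 dx + ∫_0^L u'(x)^2 dx.
Compute u'(x) = -2*x.
Then u(x)^2 = x**4 - 6*x**2 + 9 and u'(x)^2 = 4*x**2.
Integrate each monomial from 0 to 4 using ∫_0^4 c·x^n dx = c·4^(n+1)/(n+1):
  ∫_0^4 u(x)^2 dx = ∫_0^4 (x^4 - 6*x^2 + 9) dx. Term by term:
    ∫_0^4 x^4 dx = 1024/5;  ∫_0^4 -6*x^2 dx = -128;  ∫_0^4 9 dx = 36.
  Sum: 1024/5 − 128 + 36 = 564/5.
  ∫_0^4 u'(x)^2 dx = ∫_0^4 (4*x^2) dx. Term by term:
    ∫_0^4 4*x^2 dx = 256/3.
Adding: ||u||_{H^1}^2 = 564/5 + 256/3 = 2972/15.


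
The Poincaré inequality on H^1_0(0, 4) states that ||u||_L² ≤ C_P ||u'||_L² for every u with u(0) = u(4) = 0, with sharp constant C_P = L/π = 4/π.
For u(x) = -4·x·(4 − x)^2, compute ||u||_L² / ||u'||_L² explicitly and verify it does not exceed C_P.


||u||_L² / ||u'||_L² = 2*sqrt(14)/7 < C_P = 4/π.

u(x) = -4·x·(4 − x)^2, so u'(x) = 4*(4 - 3*x)*(x - 4).
u(x) = -4·x·(4 − x)^2 vanishes at x = 0 and x = 4, so u ∈ H^1_0(0, 4). Differentiate via the product rule and integrate the resulting polynomials term by term.
  ∫_0^4 u² dx = ∫_0^4 (16*x^6 - 256*x^5 + 1536*x^4 - 4096*x^3 + 4096*x^2) dx. Term by term:
    ∫_0^4 16*x^6 dx = 262144/7;  ∫_0^4 -256*x^5 dx = -524288/3;  ∫_0^4 1536*x^4 dx = 1572864/5;
    ∫_0^4 -4096*x^3 dx = -262144;  ∫_0^4 4096*x^2 dx = 262144/3.
  Sum: 262144/7 − 524288/3 + 1572864/5 − 262144 + 262144/3 = 262144/105.
  ∫_0^4 (u')² dx = ∫_0^4 (144*x^4 - 1536*x^3 + 5632*x^2 - 8192*x + 4096) dx. Term by term:
    ∫_0^4 144*x^4 dx = 147456/5;  ∫_0^4 -1536*x^3 dx = -98304;  ∫_0^4 5632*x^2 dx = 360448/3;
    ∫_0^4 -8192*x dx = -65536;  ∫_0^4 4096 dx = 16384.
  Sum: 147456/5 − 98304 + 360448/3 − 65536 + 16384 = 32768/15.
∫_0^4 u² dx = 262144/105, so ||u||_L² = 512*sqrt(105)/105.
∫_0^4 (u')² dx = 32768/15, so ||u'||_L² = 128*sqrt(30)/15.
Ratio ||u||_L² / ||u'||_L² = 2*sqrt(14)/7.
Sharp Poincaré constant on H^1_0(0, 4) is C_P = L/π = 4/π, achieved by sin(π/4·x).
A polynomial bump cannot attain the sharp Poincaré constant (only the first sine eigenfunction does), so the ratio is strictly less than C_P, consistent with ||u||_L² ≤ C_P ||u'||_L².


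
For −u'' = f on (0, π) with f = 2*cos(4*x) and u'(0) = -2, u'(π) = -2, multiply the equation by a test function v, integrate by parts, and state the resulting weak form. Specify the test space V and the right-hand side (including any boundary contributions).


V = H^1(0, π) (v unrestricted at boundary; u is determined up to an additive constant); weak form: ∫_0^π u'v' dx = ∫_0^π (2*cos(4*x)) v dx − 2·v(π) + 2·v(0) for all v ∈ V.

Multiply both sides by a test function v and integrate from 0 to π:
  ∫_0^π −u''(x) v(x) dx = ∫_0^π f(x) v(x) dx.
Integrate the LHS by parts once:
  ∫_0^π −u'' v dx = −[u'(x) v(x)]_0^π + ∫_0^π u'(x) v'(x) dx.
Thus ∫_0^π u'(x) v'(x) dx = ∫_0^π f(x) v(x) dx + [u'(x) v(x)]_0^π.
Choose V so that boundary terms are either known or forced to vanish.
u has inhomogeneous Neumann u'(0) = -2, u'(π) = -2. [u' v]_0^π = (-2)·v(π) − (-2)·v(0) = − 2·v(π) + 2·v(0). Take V = H^1(0, π); boundary term becomes part of RHS.
Weak formulation: find u (satisfying any essential BC) such that ∫_0^π u'(x) v'(x) dx = ∫_0^π f v dx − 2·v(π) + 2·v(0) for all v ∈ V (Neumann data are natural BCs: they enter the RHS as boundary terms).
Substituting f(x) = 2*cos(4*x), the right-hand side is ∫_0^π (2*cos(4*x)) v dx − 2·v(π) + 2·v(0).
Compatibility check (pure Neumann): taking v ≡ 1 ∈ V gives 0 = ∫_0^π f dx + (-2) − (-2), i.e. ∫_0^π f dx must equal u'(0) − u'(π) = 0. Indeed ∫_0^π (2*cos(4*x)) dx = 0, so the data are compatible. The solution is then unique only up to an additive constant (fix it e.g. by requiring ∫_0^π u dx = 0).


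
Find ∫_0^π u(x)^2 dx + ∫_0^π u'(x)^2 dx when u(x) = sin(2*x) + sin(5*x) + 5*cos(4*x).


||u||_{H^1(0,π)}^2 = 1700/9 + 228*π

u'(x) = -20*sin(4*x) + 2*cos(2*x) + 5*cos(5*x).
Expand u² and (u')² and integrate term by term on (0, π), using: for integers n ≥ 1, ∫_0^π sin²(nx) dx = ∫_0^π cos²(nx) dx = π/2; for n ≠ n', ∫_0^π sin(nx)sin(n'x) dx = ∫_0^π cos(nx)cos(n'x) dx = 0; and by product-to-sum, ∫_0^π sin(nx)cos(n'x) dx = ½∫_0^π [sin((n+n')x) + sin((n−n')x)] dx, which is 0 when n+n' is even and 2n/(n²−n'²) when n+n' is odd (it need not vanish on (0, π)).
  u² squared terms: (5)²·∫cos(4x)² dx = 25·π/2 = 25*π/2;  (1)²·∫sin(2x)² dx = 1·π/2 = π/2;  (1)²·∫sin(5x)² dx = 1·π/2 = π/2.
  u² cross terms: 2·(5)·(1)·∫cos(4x)·sin(2x) dx = 10·(0) = 0;  2·(5)·(1)·∫cos(4x)·sin(5x) dx = 10·(10/9) = 100/9;  2·(1)·(1)·∫sin(2x)·sin(5x) dx = 2·(0) = 0.
  So ∫_0^π u² dx = 25*π/2 + π/2 + π/2 + 0 + 100/9 + 0 = 100/9 + 27*π/2.
  (u')² squared terms: (-20)²·∫sin(4x)² dx = 400·π/2 = 200*π;  (2)²·∫cos(2x)² dx = 4·π/2 = 2*π;  (5)²·∫cos(5x)² dx = 25·π/2 = 25*π/2.
  (u')² cross terms: 2·(-20)·(2)·∫sin(4x)·cos(2x) dx = -80·(0) = 0;  2·(-20)·(5)·∫sin(4x)·cos(5x) dx = -200·(-8/9) = 1600/9;  2·(2)·(5)·∫cos(2x)·cos(5x) dx = 20·(0) = 0.
  So ∫_0^π (u')² dx = 200*π + 2*π + 25*π/2 + 0 + 1600/9 + 0 = 1600/9 + 429*π/2.
||u||_{H^1}^2 = (100/9 + 27*π/2) + (1600/9 + 429*π/2) = 1700/9 + 228*π.


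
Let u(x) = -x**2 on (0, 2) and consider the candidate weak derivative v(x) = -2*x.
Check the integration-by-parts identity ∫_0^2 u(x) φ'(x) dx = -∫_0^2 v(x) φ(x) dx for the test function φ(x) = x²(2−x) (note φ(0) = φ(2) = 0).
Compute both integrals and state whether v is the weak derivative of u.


LHS = 16/5, RHS = 16/5. Yes, v = u' weakly.

u(x) = -x**2, classical derivative u'(x) = -2*x.
φ(x) = x²(2−x), so φ'(x) = x*(4 - 3*x).
Note φ(0) = φ(2) = 0, so the boundary term u·φ vanishes.
LHS = ∫_0^2 u(x) φ'(x) dx = ∫_0^2 (3*x^4 - 4*x^3) dx. Term by term:
  ∫_0^2 3*x^4 dx = 96/5;  ∫_0^2 -4*x^3 dx = -16.
Sum: 96/5 − 16 = 16/5.
So LHS = 16/5.
∫_0^2 v(x) φ(x) dx = ∫_0^2 (2*x^4 - 4*x^3) dx. Term by term:
  ∫_0^2 2*x^4 dx = 64/5;  ∫_0^2 -4*x^3 dx = -16.
Sum: 64/5 − 16 = -16/5.
So RHS = -∫_0^2 v(x) φ(x) dx = 16/5.
LHS = RHS, so the identity holds for this test φ.
Moreover u is smooth here and v(x) = u'(x) = -2*x pointwise, so the identity holds for every test function. Hence v is the weak derivative of u.


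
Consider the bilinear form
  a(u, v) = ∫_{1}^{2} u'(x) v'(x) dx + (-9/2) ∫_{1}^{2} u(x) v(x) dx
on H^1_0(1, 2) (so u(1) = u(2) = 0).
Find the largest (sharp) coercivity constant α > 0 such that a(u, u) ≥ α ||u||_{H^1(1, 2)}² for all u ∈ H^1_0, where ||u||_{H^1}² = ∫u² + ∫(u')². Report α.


α = (-9/2 + π^2)/(1 + π^2)

Coercivity of a(·,·) on H^1_0(1, 2) means a(u, u) ≥ α ||u||_{H^1}² for every u ∈ H^1_0.
The interval has length L = 1, and Poincaré/coercivity depend only on L. Here a(u, u) = ∫(u')² + (-9/2)·∫u².
Here c = -9/2 < 0 with |c| < (π/L)² = π^2, so coercivity still holds. The condition a(u,u) ≥ α||u||_{H^1}² reads (1−α)∫(u')² ≥ (α−c)∫u². Any admissible α is ≤ 1 (rapidly oscillating u have ∫u²/∫(u')² → 0), and α = 1 would force 0 ≥ (1−c)∫u², impossible since c < 1; so 1−α > 0. By the sharp Poincaré inequality on H^1_0 of an interval of length L, ∫(u')² ≥ (π/L)²∫u² with equality for the first sine mode sin(π(x−x₀)/L) (x₀ the left endpoint), so the inequality holds for all u iff (1−α)(π/L)² ≥ α − c, i.e. α ≤ ((π/L)² + c)/((π/L)² + 1) = (1 + c(L/π)²)/(1 + (L/π)²). (Direct route, valid since c ≤ 0: Poincaré gives c∫u² ≥ c(L/π)²∫(u')², so a(u,u) ≥ (1 + c(L/π)²)∫(u')², while ||u||_{H^1}² ≤ (1 + (L/π)²)∫(u')²; dividing yields the same α.) With (π/L)² = π^2 and c = -9/2, the largest admissible constant is α = ((π/L)² + c)/((π/L)² + 1).
Simplifying, α = (-9/2 + π^2)/(1 + π^2).


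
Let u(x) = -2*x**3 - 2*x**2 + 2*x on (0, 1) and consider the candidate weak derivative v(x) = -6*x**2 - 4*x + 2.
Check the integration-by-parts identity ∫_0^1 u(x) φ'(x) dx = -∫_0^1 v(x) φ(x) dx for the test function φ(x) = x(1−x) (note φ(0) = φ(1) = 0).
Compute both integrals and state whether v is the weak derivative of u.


LHS = 3/10, RHS = 3/10. Yes, v = u' weakly.

u(x) = -2*x**3 - 2*x**2 + 2*x, classical derivative u'(x) = -6*x**2 - 4*x + 2.
φ(x) = x(1−x), so φ'(x) = 1 - 2*x.
Note φ(0) = φ(1) = 0, so the boundary term u·φ vanishes.
LHS = ∫_0^1 u(x) φ'(x) dx = ∫_0^1 (4*x^4 + 2*x^3 - 6*x^2 + 2*x) dx. Term by term:
  ∫_0^1 4*x^4 dx = 4/5;  ∫_0^1 2*x^3 dx = 1/2;  ∫_0^1 -6*x^2 dx = -2;
  ∫_0^1 2*x dx = 1.
Sum: 4/5 + 1/2 − 2 + 1 = 3/10.
So LHS = 3/10.
∫_0^1 v(x) φ(x) dx = ∫_0^1 (6*x^4 - 2*x^3 - 6*x^2 + 2*x) dx. Term by term:
  ∫_0^1 6*x^4 dx = 6/5;  ∫_0^1 -2*x^3 dx = -1/2;  ∫_0^1 -6*x^2 dx = -2;
  ∫_0^1 2*x dx = 1.
Sum: 6/5 − 1/2 − 2 + 1 = -3/10.
So RHS = -∫_0^1 v(x) φ(x) dx = 3/10.
LHS = RHS, so the identity holds for this test φ.
Moreover u is smooth here and v(x) = u'(x) = -6*x**2 - 4*x + 2 pointwise, so the identity holds for every test function. Hence v is the weak derivative of u.


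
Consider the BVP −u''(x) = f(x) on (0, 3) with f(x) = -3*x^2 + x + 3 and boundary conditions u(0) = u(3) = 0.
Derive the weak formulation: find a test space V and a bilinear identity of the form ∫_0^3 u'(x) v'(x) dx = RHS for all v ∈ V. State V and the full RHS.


V = H^1_0(0, 3) (so v(0) = v(3) = 0); weak form: ∫_0^3 u'v' dx = ∫_0^3 (-3*x^2 + x + 3) v dx for all v ∈ V.

Multiply both sides by a test function v and integrate from 0 to 3:
  ∫_0^3 −u''(x) v(x) dx = ∫_0^3 f(x) v(x) dx.
Integrate the LHS by parts once:
  ∫_0^3 −u'' v dx = −[u'(x) v(x)]_0^3 + ∫_0^3 u'(x) v'(x) dx.
Thus ∫_0^3 u'(x) v'(x) dx = ∫_0^3 f(x) v(x) dx + [u'(x) v(x)]_0^3.
Choose V so that boundary terms are either known or forced to vanish.
u is Dirichlet: u(0) = u(3) = 0. Let V = H^1_0(0, 3); then v(0) = v(3) = 0, and [u' v]_0^3 = 0.
Weak formulation: find u (satisfying any essential BC) such that ∫_0^3 u'(x) v'(x) dx = ∫_0^3 f v dx for all v ∈ V.
Substituting f(x) = -3*x^2 + x + 3, the right-hand side is ∫_0^3 (-3*x^2 + x + 3) v dx.


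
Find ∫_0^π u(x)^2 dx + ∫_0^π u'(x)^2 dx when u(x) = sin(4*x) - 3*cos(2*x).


||u||_{H^1(0,π)}^2 = 31*π

u'(x) = 6*sin(2*x) + 4*cos(4*x).
Expand u² and (u')² and integrate term by term on (0, π), using: for integers n ≥ 1, ∫_0^π sin²(nx) dx = ∫_0^π cos²(nx) dx = π/2; for n ≠ n', ∫_0^π sin(nx)sin(n'x) dx = ∫_0^π cos(nx)cos(n'x) dx = 0; and by product-to-sum, ∫_0^π sin(nx)cos(n'x) dx = ½∫_0^π [sin((n+n')x) + sin((n−n')x)] dx, which is 0 when n+n' is even and 2n/(n²−n'²) when n+n' is odd (it need not vanish on (0, π)).
  u² squared terms: (-3)²·∫cos(2x)² dx = 9·π/2 = 9*π/2;  (1)²·∫sin(4x)² dx = 1·π/2 = π/2.
  u² cross terms: 2·(-3)·(1)·∫cos(2x)·sin(4x) dx = -6·(0) = 0.
  So ∫_0^π u² dx = 9*π/2 + π/2 + 0 = 5*π.
  (u')² squared terms: (4)²·∫cos(4x)² dx = 16·π/2 = 8*π;  (6)²·∫sin(2x)² dx = 36·π/2 = 18*π.
  (u')² cross terms: 2·(4)·(6)·∫cos(4x)·sin(2x) dx = 48·(0) = 0.
  So ∫_0^π (u')² dx = 8*π + 18*π + 0 = 26*π.
||u||_{H^1}^2 = (5*π) + (26*π) = 31*π.


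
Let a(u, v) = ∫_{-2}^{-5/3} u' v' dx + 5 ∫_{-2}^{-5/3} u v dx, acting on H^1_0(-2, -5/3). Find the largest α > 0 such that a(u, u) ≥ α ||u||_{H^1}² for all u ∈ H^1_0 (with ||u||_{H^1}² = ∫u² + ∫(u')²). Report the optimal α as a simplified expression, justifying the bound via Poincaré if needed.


α = 1

Coercivity of a(·,·) on H^1_0(-2, -5/3) means a(u, u) ≥ α ||u||_{H^1}² for every u ∈ H^1_0.
The interval has length L = 1/3, and Poincaré/coercivity depend only on L. Here a(u, u) = ∫(u')² + (5)·∫u².
Here c = 5 ≥ 1, so a(u,u) = ∫(u')² + c∫u² ≥ ∫(u')² + ∫u² = ||u||_{H^1}², i.e. α = 1 works. No larger α is possible: a(u,u) ≥ α||u||_{H^1}² means (1−α)∫(u')² ≥ (α−c)∫u², and for the modes u_n = sin(nπ(x−x₀)/L) (x₀ the left endpoint) one has ∫u_n²/∫(u_n')² = (L/(nπ))² → 0, so a(u_n,u_n)/||u_n||_{H^1}² → 1. Hence the optimal constant is α = 1.
Therefore α = 1.


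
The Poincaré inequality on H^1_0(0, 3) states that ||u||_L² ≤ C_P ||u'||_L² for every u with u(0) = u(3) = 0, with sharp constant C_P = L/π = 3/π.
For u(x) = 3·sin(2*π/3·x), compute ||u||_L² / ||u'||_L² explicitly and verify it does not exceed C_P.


||u||_L² / ||u'||_L² = 3/(2*π) < C_P = 3/π.

u(x) = 3·sin(2*π/3·x), so u'(x) = 2*π*cos(2*π*x/3).
Writing u(x) = A·sin(kπx/L) with A = 3 and k = 2, use ∫_0^L sin²(kπx/L) dx = L/2 and ∫_0^L cos²(kπx/L) dx = L/2.
u² = 9·sin²(2*π/3·x) and (u')² = 4*π^2·cos²(2*π/3·x), and each of sin², cos² integrates to L/2 = 3/2 over (0, 3).
∫_0^3 u² dx = 27/2, so ||u||_L² = 3*sqrt(6)/2.
∫_0^3 (u')² dx = 6*π^2, so ||u'||_L² = sqrt(6)*π.
Ratio ||u||_L² / ||u'||_L² = 3/(2*π).
Sharp Poincaré constant on H^1_0(0, 3) is C_P = L/π = 3/π, achieved by sin(π/3·x).
This is the k = 2 harmonic; the ratio L/(kπ) is strictly less than C_P = L/π, consistent with the sharp inequality ||u||_L² ≤ C_P ||u'||_L².


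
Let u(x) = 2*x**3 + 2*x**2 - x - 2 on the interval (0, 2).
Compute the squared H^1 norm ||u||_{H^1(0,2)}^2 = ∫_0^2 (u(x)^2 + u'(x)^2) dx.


||u||_{H^1}^2 = 55322/105

The H^1 norm (squared) on an interval (0, L) is
  ||u||_{H^1}^2 = ∫_0^L u(x)^2 dx + ∫_0^L u'(x)^2 dx.
Compute u'(x) = 6*x**2 + 4*x - 1.
Then u(x)^2 = 4*x**6 + 8*x**5 - 12*x**3 - 7*x**2 + 4*x + 4 and u'(x)^2 = 36*x**4 + 48*x**3 + 4*x**2 - 8*x + 1.
Integrate each monomial from 0 to 2 using ∫_0^2 c·x^n dx = c·2^(n+1)/(n+1):
  ∫_0^2 u(x)^2 dx = ∫_0^2 (4*x^6 + 8*x^5 - 12*x^3 - 7*x^2 + 4*x + 4) dx. Term by term:
    ∫_0^2 4*x^6 dx = 512/7;  ∫_0^2 8*x^5 dx = 256/3;  ∫_0^2 -12*x^3 dx = -48;
    ∫_0^2 -7*x^2 dx = -56/3;  ∫_0^2 4*x dx = 8;  ∫_0^2 4 dx = 8.
  Sum: 512/7 + 256/3 − 48 − 56/3 + 8 + 8 = 2264/21.
  ∫_0^2 u'(x)^2 dx = ∫_0^2 (36*x^4 + 48*x^3 + 4*x^2 - 8*x + 1) dx. Term by term:
    ∫_0^2 36*x^4 dx = 1152/5;  ∫_0^2 48*x^3 dx = 192;  ∫_0^2 4*x^2 dx = 32/3;
    ∫_0^2 -8*x dx = -16;  ∫_0^2 1 dx = 2.
  Sum: 1152/5 + 192 + 32/3 − 16 + 2 = 6286/15.
Adding: ||u||_{H^1}^2 = 2264/21 + 6286/15 = 55322/105.


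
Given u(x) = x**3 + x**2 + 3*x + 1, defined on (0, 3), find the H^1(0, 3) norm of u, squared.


||u||_{H^1}^2 = 75111/35

The H^1 norm (squared) on an interval (0, L) is
  ||u||_{H^1}^2 = ∫_0^L u(x)^2 dx + ∫_0^L u'(x)^2 dx.
Compute u'(x) = 3*x**2 + 2*x + 3.
Then u(x)^2 = x**6 + 2*x**5 + 7*x**4 + 8*x**3 + 11*x**2 + 6*x + 1 and u'(x)^2 = 9*x**4 + 12*x**3 + 22*x**2 + 12*x + 9.
Integrate each monomial from 0 to 3 using ∫_0^3 c·x^n dx = c·3^(n+1)/(n+1):
  ∫_0^3 u(x)^2 dx = ∫_0^3 (x^6 + 2*x^5 + 7*x^4 + 8*x^3 + 11*x^2 + 6*x + 1) dx. Term by term:
    ∫_0^3 x^6 dx = 2187/7;  ∫_0^3 2*x^5 dx = 243;  ∫_0^3 7*x^4 dx = 1701/5;
    ∫_0^3 8*x^3 dx = 162;  ∫_0^3 11*x^2 dx = 99;  ∫_0^3 6*x dx = 27;
    ∫_0^3 1 dx = 3.
  Sum: 2187/7 + 243 + 1701/5 + 162 + 99 + 27 + 3 = 41532/35.
  ∫_0^3 u'(x)^2 dx = ∫_0^3 (9*x^4 + 12*x^3 + 22*x^2 + 12*x + 9) dx. Term by term:
    ∫_0^3 9*x^4 dx = 2187/5;  ∫_0^3 12*x^3 dx = 243;  ∫_0^3 22*x^2 dx = 198;
    ∫_0^3 12*x dx = 54;  ∫_0^3 9 dx = 27.
  Sum: 2187/5 + 243 + 198 + 54 + 27 = 4797/5.
Adding: ||u||_{H^1}^2 = 41532/35 + 4797/5 = 75111/35.


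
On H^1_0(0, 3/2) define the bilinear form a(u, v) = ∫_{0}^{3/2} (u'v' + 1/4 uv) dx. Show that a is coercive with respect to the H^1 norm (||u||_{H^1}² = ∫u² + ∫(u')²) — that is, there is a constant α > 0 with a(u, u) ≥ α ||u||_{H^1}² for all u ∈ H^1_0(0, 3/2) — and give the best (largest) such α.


α = (9 + 16*π^2)/(4*(9 + 4*π^2))

Coercivity of a(·,·) on H^1_0(0, 3/2) means a(u, u) ≥ α ||u||_{H^1}² for every u ∈ H^1_0.
The interval has length L = 3/2, and Poincaré/coercivity depend only on L. Here a(u, u) = ∫(u')² + (1/4)·∫u².
Here 0 < c = 1/4 < 1. The condition a(u,u) ≥ α||u||_{H^1}² reads (1−α)∫(u')² ≥ (α−c)∫u². Any admissible α is ≤ 1 (rapidly oscillating u have ∫u²/∫(u')² → 0), and α = 1 would force 0 ≥ (1−c)∫u², impossible since c < 1; so 1−α > 0. By the sharp Poincaré inequality on H^1_0 of an interval of length L, ∫(u')² ≥ (π/L)²∫u² with equality for the first sine mode sin(π(x−x₀)/L) (x₀ the left endpoint), so the inequality holds for all u iff (1−α)(π/L)² ≥ α − c, i.e. α ≤ ((π/L)² + c)/((π/L)² + 1) = (1 + c(L/π)²)/(1 + (L/π)²). With (π/L)² = 4*π^2/9 and c = 1/4, the largest admissible constant is α = ((π/L)² + c)/((π/L)² + 1).
Simplifying, α = (9 + 16*π^2)/(4*(9 + 4*π^2)).


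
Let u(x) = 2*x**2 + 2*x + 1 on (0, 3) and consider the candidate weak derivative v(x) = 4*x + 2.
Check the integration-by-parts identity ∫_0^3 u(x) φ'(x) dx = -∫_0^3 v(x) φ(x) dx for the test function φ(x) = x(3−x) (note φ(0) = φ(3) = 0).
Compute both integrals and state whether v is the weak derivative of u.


LHS = -36, RHS = -36. Yes, v = u' weakly.

u(x) = 2*x**2 + 2*x + 1, classical derivative u'(x) = 4*x + 2.
φ(x) = x(3−x), so φ'(x) = 3 - 2*x.
Note φ(0) = φ(3) = 0, so the boundary term u·φ vanishes.
LHS = ∫_0^3 u(x) φ'(x) dx = ∫_0^3 (-4*x^3 + 2*x^2 + 4*x + 3) dx. Term by term:
  ∫_0^3 -4*x^3 dx = -81;  ∫_0^3 2*x^2 dx = 18;  ∫_0^3 4*x dx = 18;
  ∫_0^3 3 dx = 9.
Sum: -81 + 18 + 18 + 9 = -36.
So LHS = -36.
∫_0^3 v(x) φ(x) dx = ∫_0^3 (-4*x^3 + 10*x^2 + 6*x) dx. Term by term:
  ∫_0^3 -4*x^3 dx = -81;  ∫_0^3 10*x^2 dx = 90;  ∫_0^3 6*x dx = 27.
Sum: -81 + 90 + 27 = 36.
So RHS = -∫_0^3 v(x) φ(x) dx = -36.
LHS = RHS, so the identity holds for this test φ.
Moreover u is smooth here and v(x) = u'(x) = 4*x + 2 pointwise, so the identity holds for every test function. Hence v is the weak derivative of u.


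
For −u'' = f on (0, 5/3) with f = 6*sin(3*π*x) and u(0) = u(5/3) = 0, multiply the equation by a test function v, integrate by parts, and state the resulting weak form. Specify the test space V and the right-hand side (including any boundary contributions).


V = H^1_0(0, 5/3) (so v(0) = v(5/3) = 0); weak form: ∫_0^5/3 u'v' dx = ∫_0^5/3 (6*sin(3*π*x)) v dx for all v ∈ V.

Multiply both sides by a test function v and integrate from 0 to 5/3:
  ∫_0^5/3 −u''(x) v(x) dx = ∫_0^5/3 f(x) v(x) dx.
Integrate the LHS by parts once:
  ∫_0^5/3 −u'' v dx = −[u'(x) v(x)]_0^5/3 + ∫_0^5/3 u'(x) v'(x) dx.
Thus ∫_0^5/3 u'(x) v'(x) dx = ∫_0^5/3 f(x) v(x) dx + [u'(x) v(x)]_0^5/3.
Choose V so that boundary terms are either known or forced to vanish.
u is Dirichlet: u(0) = u(5/3) = 0. Let V = H^1_0(0, 5/3); then v(0) = v(5/3) = 0, and [u' v]_0^5/3 = 0.
Weak formulation: find u (satisfying any essential BC) such that ∫_0^5/3 u'(x) v'(x) dx = ∫_0^5/3 f v dx for all v ∈ V.
Substituting f(x) = 6*sin(3*π*x), the right-hand side is ∫_0^5/3 (6*sin(3*π*x)) v dx.


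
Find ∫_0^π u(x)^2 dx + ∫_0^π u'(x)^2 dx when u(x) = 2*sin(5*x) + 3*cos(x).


||u||_{H^1(0,π)}^2 = 61*π

u'(x) = -3*sin(x) + 10*cos(5*x).
Expand u² and (u')² and integrate term by term on (0, π), using: for integers n ≥ 1, ∫_0^π sin²(nx) dx = ∫_0^π cos²(nx) dx = π/2; for n ≠ n', ∫_0^π sin(nx)sin(n'x) dx = ∫_0^π cos(nx)cos(n'x) dx = 0; and by product-to-sum, ∫_0^π sin(nx)cos(n'x) dx = ½∫_0^π [sin((n+n')x) + sin((n−n')x)] dx, which is 0 when n+n' is even and 2n/(n²−n'²) when n+n' is odd (it need not vanish on (0, π)).
  u² squared terms: (2)²·∫sin(5x)² dx = 4·π/2 = 2*π;  (3)²·∫cos(x)² dx = 9·π/2 = 9*π/2.
  u² cross terms: 2·(2)·(3)·∫sin(5x)·cos(x) dx = 12·(0) = 0.
  So ∫_0^π u² dx = 2*π + 9*π/2 + 0 = 13*π/2.
  (u')² squared terms: (-3)²·∫sin(x)² dx = 9·π/2 = 9*π/2;  (10)²·∫cos(5x)² dx = 100·π/2 = 50*π.
  (u')² cross terms: 2·(-3)·(10)·∫sin(x)·cos(5x) dx = -60·(0) = 0.
  So ∫_0^π (u')² dx = 9*π/2 + 50*π + 0 = 109*π/2.
||u||_{H^1}^2 = (13*π/2) + (109*π/2) = 61*π.


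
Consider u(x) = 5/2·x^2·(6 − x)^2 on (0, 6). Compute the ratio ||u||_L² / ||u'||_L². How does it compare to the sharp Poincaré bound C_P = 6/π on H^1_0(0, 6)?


||u||_L² / ||u'||_L² = sqrt(3) < C_P = 6/π.

u(x) = 5/2·x^2·(6 − x)^2, so u'(x) = 10*x*(x - 6)*(x - 3).
u(x) = 5/2·x^2·(6 − x)^2 vanishes at x = 0 and x = 6, so u ∈ H^1_0(0, 6). Differentiate via the product rule and integrate the resulting polynomials term by term.
  ∫_0^6 u² dx = ∫_0^6 (25*x^8/4 - 150*x^7 + 1350*x^6 - 5400*x^5 + 8100*x^4) dx. Term by term:
    ∫_0^6 25*x^8/4 dx = 6998400;  ∫_0^6 -150*x^7 dx = -31492800;  ∫_0^6 1350*x^6 dx = 377913600/7;
    ∫_0^6 -5400*x^5 dx = -41990400;  ∫_0^6 8100*x^4 dx = 12597120.
  Sum: 6998400 − 31492800 + 377913600/7 − 41990400 + 12597120 = 699840/7.
  ∫_0^6 (u')² dx = ∫_0^6 (100*x^6 - 1800*x^5 + 11700*x^4 - 32400*x^3 + 32400*x^2) dx. Term by term:
    ∫_0^6 100*x^6 dx = 27993600/7;  ∫_0^6 -1800*x^5 dx = -13996800;  ∫_0^6 11700*x^4 dx = 18195840;
    ∫_0^6 -32400*x^3 dx = -10497600;  ∫_0^6 32400*x^2 dx = 2332800.
  Sum: 27993600/7 − 13996800 + 18195840 − 10497600 + 2332800 = 233280/7.
∫_0^6 u² dx = 699840/7, so ||u||_L² = 216*sqrt(105)/7.
∫_0^6 (u')² dx = 233280/7, so ||u'||_L² = 216*sqrt(35)/7.
Ratio ||u||_L² / ||u'||_L² = sqrt(3).
Sharp Poincaré constant on H^1_0(0, 6) is C_P = L/π = 6/π, achieved by sin(π/6·x).
A polynomial bump cannot attain the sharp Poincaré constant (only the first sine eigenfunction does), so the ratio is strictly less than C_P, consistent with ||u||_L² ≤ C_P ||u'||_L².


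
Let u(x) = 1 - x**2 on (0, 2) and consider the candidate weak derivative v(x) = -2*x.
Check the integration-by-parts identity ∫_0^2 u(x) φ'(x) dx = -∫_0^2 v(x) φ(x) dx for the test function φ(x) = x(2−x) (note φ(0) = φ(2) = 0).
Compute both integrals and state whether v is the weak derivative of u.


LHS = 8/3, RHS = 8/3. Yes, v = u' weakly.

u(x) = 1 - x**2, classical derivative u'(x) = -2*x.
φ(x) = x(2−x), so φ'(x) = 2 - 2*x.
Note φ(0) = φ(2) = 0, so the boundary term u·φ vanishes.
LHS = ∫_0^2 u(x) φ'(x) dx = ∫_0^2 (2*x^3 - 2*x^2 - 2*x + 2) dx. Term by term:
  ∫_0^2 2*x^3 dx = 8;  ∫_0^2 -2*x^2 dx = -16/3;  ∫_0^2 -2*x dx = -4;
  ∫_0^2 2 dx = 4.
Sum: 8 − 16/3 − 4 + 4 = 8/3.
So LHS = 8/3.
∫_0^2 v(x) φ(x) dx = ∫_0^2 (2*x^3 - 4*x^2) dx. Term by term:
  ∫_0^2 2*x^3 dx = 8;  ∫_0^2 -4*x^2 dx = -32/3.
Sum: 8 − 32/3 = -8/3.
So RHS = -∫_0^2 v(x) φ(x) dx = 8/3.
LHS = RHS, so the identity holds for this test φ.
Moreover u is smooth here and v(x) = u'(x) = -2*x pointwise, so the identity holds for every test function. Hence v is the weak derivative of u.


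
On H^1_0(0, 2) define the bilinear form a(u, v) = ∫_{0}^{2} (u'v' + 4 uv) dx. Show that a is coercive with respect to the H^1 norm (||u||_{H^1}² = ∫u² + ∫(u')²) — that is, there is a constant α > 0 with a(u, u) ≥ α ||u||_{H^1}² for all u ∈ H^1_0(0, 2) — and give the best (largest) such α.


α = 1

Coercivity of a(·,·) on H^1_0(0, 2) means a(u, u) ≥ α ||u||_{H^1}² for every u ∈ H^1_0.
The interval has length L = 2, and Poincaré/coercivity depend only on L. Here a(u, u) = ∫(u')² + (4)·∫u².
Here c = 4 ≥ 1, so a(u,u) = ∫(u')² + c∫u² ≥ ∫(u')² + ∫u² = ||u||_{H^1}², i.e. α = 1 works. No larger α is possible: a(u,u) ≥ α||u||_{H^1}² means (1−α)∫(u')² ≥ (α−c)∫u², and for the modes u_n = sin(nπ(x−x₀)/L) (x₀ the left endpoint) one has ∫u_n²/∫(u_n')² = (L/(nπ))² → 0, so a(u_n,u_n)/||u_n||_{H^1}² → 1. Hence the optimal constant is α = 1.
Therefore α = 1.


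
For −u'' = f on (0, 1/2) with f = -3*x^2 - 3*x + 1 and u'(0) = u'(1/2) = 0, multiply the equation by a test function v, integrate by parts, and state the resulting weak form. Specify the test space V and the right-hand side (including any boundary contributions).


V = H^1(0, 1/2) (no boundary constraint on v; u is determined up to an additive constant); weak form: ∫_0^1/2 u'v' dx = ∫_0^1/2 (-3*x^2 - 3*x + 1) v dx for all v ∈ V.

Multiply both sides by a test function v and integrate from 0 to 1/2:
  ∫_0^1/2 −u''(x) v(x) dx = ∫_0^1/2 f(x) v(x) dx.
Integrate the LHS by parts once:
  ∫_0^1/2 −u'' v dx = −[u'(x) v(x)]_0^1/2 + ∫_0^1/2 u'(x) v'(x) dx.
Thus ∫_0^1/2 u'(x) v'(x) dx = ∫_0^1/2 f(x) v(x) dx + [u'(x) v(x)]_0^1/2.
Choose V so that boundary terms are either known or forced to vanish.
u has homogeneous Neumann: u'(0) = u'(1/2) = 0. So [u' v]_0^1/2 = 0·v(1/2) − 0·v(0) = 0 for any v; take V = H^1(0, 1/2).
Weak formulation: find u (satisfying any essential BC) such that ∫_0^1/2 u'(x) v'(x) dx = ∫_0^1/2 f v dx for all v ∈ V (homogeneous Neumann, so boundary terms vanish).
Substituting f(x) = -3*x^2 - 3*x + 1, the right-hand side is ∫_0^1/2 (-3*x^2 - 3*x + 1) v dx.
Compatibility check (pure Neumann): taking v ≡ 1 ∈ V gives 0 = ∫_0^1/2 f dx + (0) − (0), i.e. ∫_0^1/2 f dx must equal u'(0) − u'(1/2) = 0. Indeed ∫_0^1/2 (-3*x^2 - 3*x + 1) dx = 0, so the data are compatible. The solution is then unique only up to an additive constant (fix it e.g. by requiring ∫_0^1/2 u dx = 0).


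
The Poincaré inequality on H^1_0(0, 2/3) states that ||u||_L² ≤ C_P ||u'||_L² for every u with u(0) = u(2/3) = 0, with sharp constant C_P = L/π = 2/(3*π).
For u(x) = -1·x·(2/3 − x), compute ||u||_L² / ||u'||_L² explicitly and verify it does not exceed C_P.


||u||_L² / ||u'||_L² = sqrt(10)/15 < C_P = 2/(3*π).

u(x) = -1·x·(2/3 − x), so u'(x) = 2*x - 2/3.
u(x) = -1·x·(2/3 − x) vanishes at x = 0 and x = 2/3, so u ∈ H^1_0(0, 2/3). Differentiate via the product rule and integrate the resulting polynomials term by term.
  ∫_0^2/3 u² dx = ∫_0^2/3 (x^4 - 4*x^3/3 + 4*x^2/9) dx. Term by term:
    ∫_0^2/3 x^4 dx = 32/1215;  ∫_0^2/3 -4*x^3/3 dx = -16/243;  ∫_0^2/3 4*x^2/9 dx = 32/729.
  Sum: 32/1215 − 16/243 + 32/729 = 16/3645.
  ∫_0^2/3 (u')² dx = ∫_0^2/3 (4*x^2 - 8*x/3 + 4/9) dx. Term by term:
    ∫_0^2/3 4*x^2 dx = 32/81;  ∫_0^2/3 -8*x/3 dx = -16/27;  ∫_0^2/3 4/9 dx = 8/27.
  Sum: 32/81 − 16/27 + 8/27 = 8/81.
∫_0^2/3 u² dx = 16/3645, so ||u||_L² = 4*sqrt(5)/135.
∫_0^2/3 (u')² dx = 8/81, so ||u'||_L² = 2*sqrt(2)/9.
Ratio ||u||_L² / ||u'||_L² = sqrt(10)/15.
Sharp Poincaré constant on H^1_0(0, 2/3) is C_P = L/π = 2/(3*π), achieved by sin(3*π/2·x).
A polynomial bump cannot attain the sharp Poincaré constant (only the first sine eigenfunction does), so the ratio is strictly less than C_P, consistent with ||u||_L² ≤ C_P ||u'||_L².


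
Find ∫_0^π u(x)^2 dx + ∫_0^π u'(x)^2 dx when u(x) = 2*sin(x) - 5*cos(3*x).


||u||_{H^1(0,π)}^2 = 129*π

u'(x) = 15*sin(3*x) + 2*cos(x).
Expand u² and (u')² and integrate term by term on (0, π), using: for integers n ≥ 1, ∫_0^π sin²(nx) dx = ∫_0^π cos²(nx) dx = π/2; for n ≠ n', ∫_0^π sin(nx)sin(n'x) dx = ∫_0^π cos(nx)cos(n'x) dx = 0; and by product-to-sum, ∫_0^π sin(nx)cos(n'x) dx = ½∫_0^π [sin((n+n')x) + sin((n−n')x)] dx, which is 0 when n+n' is even and 2n/(n²−n'²) when n+n' is odd (it need not vanish on (0, π)).
  u² squared terms: (-5)²·∫cos(3x)² dx = 25·π/2 = 25*π/2;  (2)²·∫sin(x)² dx = 4·π/2 = 2*π.
  u² cross terms: 2·(-5)·(2)·∫cos(3x)·sin(x) dx = -20·(0) = 0.
  So ∫_0^π u² dx = 25*π/2 + 2*π + 0 = 29*π/2.
  (u')² squared terms: (2)²·∫cos(x)² dx = 4·π/2 = 2*π;  (15)²·∫sin(3x)² dx = 225·π/2 = 225*π/2.
  (u')² cross terms: 2·(2)·(15)·∫cos(x)·sin(3x) dx = 60·(0) = 0.
  So ∫_0^π (u')² dx = 2*π + 225*π/2 + 0 = 229*π/2.
||u||_{H^1}^2 = (29*π/2) + (229*π/2) = 129*π.


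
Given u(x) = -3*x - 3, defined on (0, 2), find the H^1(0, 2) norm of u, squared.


||u||_{H^1}^2 = 96

The H^1 norm (squared) on an interval (0, L) is
  ||u||_{H^1}^2 = ∫_0^L u(x)^2 dx + ∫_0^L u'(x)^2 dx.
Compute u'(x) = -3.
Then u(x)^2 = 9*x**2 + 18*x + 9 and u'(x)^2 = 9.
Integrate each monomial from 0 to 2 using ∫_0^2 c·x^n dx = c·2^(n+1)/(n+1):
  ∫_0^2 u(x)^2 dx = ∫_0^2 (9*x^2 + 18*x + 9) dx. Term by term:
    ∫_0^2 9*x^2 dx = 24;  ∫_0^2 18*x dx = 36;  ∫_0^2 9 dx = 18.
  Sum: 24 + 36 + 18 = 78.
  ∫_0^2 u'(x)^2 dx = ∫_0^2 (9) dx. Term by term:
    ∫_0^2 9 dx = 18.
Adding: ||u||_{H^1}^2 = 78 + 18 = 96.


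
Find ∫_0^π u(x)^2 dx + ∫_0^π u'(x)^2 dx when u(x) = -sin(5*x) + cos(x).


||u||_{H^1(0,π)}^2 = 14*π

u'(x) = -sin(x) - 5*cos(5*x).
Expand u² and (u')² and integrate term by term on (0, π), using: for integers n ≥ 1, ∫_0^π sin²(nx) dx = ∫_0^π cos²(nx) dx = π/2; for n ≠ n', ∫_0^π sin(nx)sin(n'x) dx = ∫_0^π cos(nx)cos(n'x) dx = 0; and by product-to-sum, ∫_0^π sin(nx)cos(n'x) dx = ½∫_0^π [sin((n+n')x) + sin((n−n')x)] dx, which is 0 when n+n' is even and 2n/(n²−n'²) when n+n' is odd (it need not vanish on (0, π)).
  u² squared terms: (-1)²·∫sin(5x)² dx = 1·π/2 = π/2;  (1)²·∫cos(x)² dx = 1·π/2 = π/2.
  u² cross terms: 2·(-1)·(1)·∫sin(5x)·cos(x) dx = -2·(0) = 0.
  So ∫_0^π u² dx = π/2 + π/2 + 0 = π.
  (u')² squared terms: (-1)²·∫sin(x)² dx = 1·π/2 = π/2;  (-5)²·∫cos(5x)² dx = 25·π/2 = 25*π/2.
  (u')² cross terms: 2·(-1)·(-5)·∫sin(x)·cos(5x) dx = 10·(0) = 0.
  So ∫_0^π (u')² dx = π/2 + 25*π/2 + 0 = 13*π.
||u||_{H^1}^2 = (π) + (13*π) = 14*π.
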